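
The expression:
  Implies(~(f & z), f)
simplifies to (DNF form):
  f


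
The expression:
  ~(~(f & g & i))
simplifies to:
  f & g & i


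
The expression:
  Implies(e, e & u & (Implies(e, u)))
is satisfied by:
  {u: True, e: False}
  {e: False, u: False}
  {e: True, u: True}


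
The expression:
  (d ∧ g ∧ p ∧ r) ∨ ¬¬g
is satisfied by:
  {g: True}


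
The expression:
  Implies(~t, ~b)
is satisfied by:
  {t: True, b: False}
  {b: False, t: False}
  {b: True, t: True}


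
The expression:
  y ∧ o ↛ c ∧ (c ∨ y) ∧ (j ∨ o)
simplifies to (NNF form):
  o ∧ y ∧ ¬c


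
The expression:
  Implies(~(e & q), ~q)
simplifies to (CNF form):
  e | ~q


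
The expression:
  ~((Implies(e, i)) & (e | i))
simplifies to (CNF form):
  ~i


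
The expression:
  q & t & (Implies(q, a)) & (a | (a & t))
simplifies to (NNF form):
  a & q & t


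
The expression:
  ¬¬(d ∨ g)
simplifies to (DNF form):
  d ∨ g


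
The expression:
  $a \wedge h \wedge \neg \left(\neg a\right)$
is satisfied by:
  {a: True, h: True}


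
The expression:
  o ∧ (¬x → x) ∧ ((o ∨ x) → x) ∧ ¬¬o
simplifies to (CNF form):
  o ∧ x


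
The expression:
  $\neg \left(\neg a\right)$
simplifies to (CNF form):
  $a$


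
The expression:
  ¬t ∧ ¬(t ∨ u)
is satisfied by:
  {u: False, t: False}


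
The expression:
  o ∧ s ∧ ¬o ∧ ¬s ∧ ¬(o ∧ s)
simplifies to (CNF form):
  False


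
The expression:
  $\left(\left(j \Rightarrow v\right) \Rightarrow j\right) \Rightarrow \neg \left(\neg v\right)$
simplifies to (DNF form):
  $v \vee \neg j$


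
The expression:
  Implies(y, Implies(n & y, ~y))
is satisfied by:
  {y: False, n: False}
  {n: True, y: False}
  {y: True, n: False}


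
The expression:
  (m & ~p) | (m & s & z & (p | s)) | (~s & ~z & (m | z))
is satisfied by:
  {m: True, p: False, s: False, z: False}
  {m: True, z: True, p: False, s: False}
  {m: True, s: True, p: False, z: False}
  {m: True, z: True, s: True, p: False}
  {m: True, p: True, s: False, z: False}
  {m: True, z: True, s: True, p: True}


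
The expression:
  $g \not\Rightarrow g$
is never true.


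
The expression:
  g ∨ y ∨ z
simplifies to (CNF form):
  g ∨ y ∨ z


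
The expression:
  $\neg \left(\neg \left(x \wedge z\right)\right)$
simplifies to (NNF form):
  $x \wedge z$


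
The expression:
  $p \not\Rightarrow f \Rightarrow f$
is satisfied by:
  {f: True, p: False}
  {p: False, f: False}
  {p: True, f: True}


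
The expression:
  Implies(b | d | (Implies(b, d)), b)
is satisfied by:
  {b: True}


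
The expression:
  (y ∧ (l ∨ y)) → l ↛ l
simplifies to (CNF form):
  ¬y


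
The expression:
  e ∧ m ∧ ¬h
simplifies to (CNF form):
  e ∧ m ∧ ¬h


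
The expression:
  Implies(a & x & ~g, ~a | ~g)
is always true.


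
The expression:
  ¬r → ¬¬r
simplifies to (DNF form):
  r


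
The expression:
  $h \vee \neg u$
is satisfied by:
  {h: True, u: False}
  {u: False, h: False}
  {u: True, h: True}


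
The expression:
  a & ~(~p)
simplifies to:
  a & p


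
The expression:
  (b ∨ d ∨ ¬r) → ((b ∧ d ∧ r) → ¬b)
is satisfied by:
  {d: False, b: False, r: False}
  {r: True, d: False, b: False}
  {b: True, d: False, r: False}
  {r: True, b: True, d: False}
  {d: True, r: False, b: False}
  {r: True, d: True, b: False}
  {b: True, d: True, r: False}


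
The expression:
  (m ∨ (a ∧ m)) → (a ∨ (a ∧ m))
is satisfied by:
  {a: True, m: False}
  {m: False, a: False}
  {m: True, a: True}


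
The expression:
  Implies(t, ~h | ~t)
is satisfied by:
  {h: False, t: False}
  {t: True, h: False}
  {h: True, t: False}


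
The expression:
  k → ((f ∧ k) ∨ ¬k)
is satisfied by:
  {f: True, k: False}
  {k: False, f: False}
  {k: True, f: True}


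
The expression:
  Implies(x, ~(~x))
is always true.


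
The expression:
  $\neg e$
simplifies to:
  $\neg e$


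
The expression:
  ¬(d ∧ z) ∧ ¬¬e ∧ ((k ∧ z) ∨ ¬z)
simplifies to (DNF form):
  (e ∧ ¬z) ∨ (e ∧ k ∧ ¬d) ∨ (e ∧ k ∧ ¬z) ∨ (e ∧ ¬d ∧ ¬z)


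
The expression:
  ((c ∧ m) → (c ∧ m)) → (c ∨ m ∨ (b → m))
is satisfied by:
  {c: True, m: True, b: False}
  {c: True, m: False, b: False}
  {m: True, c: False, b: False}
  {c: False, m: False, b: False}
  {c: True, b: True, m: True}
  {c: True, b: True, m: False}
  {b: True, m: True, c: False}


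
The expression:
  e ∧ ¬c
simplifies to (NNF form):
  e ∧ ¬c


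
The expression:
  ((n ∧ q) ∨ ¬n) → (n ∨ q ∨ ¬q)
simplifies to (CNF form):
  True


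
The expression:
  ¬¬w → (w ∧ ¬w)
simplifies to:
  ¬w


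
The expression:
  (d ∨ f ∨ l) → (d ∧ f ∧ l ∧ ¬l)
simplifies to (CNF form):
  ¬d ∧ ¬f ∧ ¬l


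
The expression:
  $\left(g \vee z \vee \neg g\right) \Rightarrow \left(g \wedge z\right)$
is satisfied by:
  {z: True, g: True}


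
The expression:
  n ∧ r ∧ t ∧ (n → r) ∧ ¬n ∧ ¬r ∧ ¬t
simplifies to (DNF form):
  False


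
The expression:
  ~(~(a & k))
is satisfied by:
  {a: True, k: True}


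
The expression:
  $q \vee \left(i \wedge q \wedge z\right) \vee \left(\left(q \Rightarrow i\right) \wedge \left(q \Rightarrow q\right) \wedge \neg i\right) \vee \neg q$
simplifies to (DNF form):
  $\text{True}$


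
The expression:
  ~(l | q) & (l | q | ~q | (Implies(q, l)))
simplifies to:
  ~l & ~q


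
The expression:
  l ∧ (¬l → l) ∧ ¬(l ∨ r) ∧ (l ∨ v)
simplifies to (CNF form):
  False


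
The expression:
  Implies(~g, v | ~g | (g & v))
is always true.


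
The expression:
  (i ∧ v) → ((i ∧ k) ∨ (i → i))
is always true.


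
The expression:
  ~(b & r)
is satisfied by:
  {b: False, r: False}
  {r: True, b: False}
  {b: True, r: False}


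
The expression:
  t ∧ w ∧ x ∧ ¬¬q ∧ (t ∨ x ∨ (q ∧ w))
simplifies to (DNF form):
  q ∧ t ∧ w ∧ x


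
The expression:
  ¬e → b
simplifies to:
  b ∨ e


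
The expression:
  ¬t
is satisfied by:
  {t: False}


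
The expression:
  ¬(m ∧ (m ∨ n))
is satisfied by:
  {m: False}


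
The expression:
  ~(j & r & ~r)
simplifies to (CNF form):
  True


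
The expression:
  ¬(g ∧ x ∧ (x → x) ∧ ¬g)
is always true.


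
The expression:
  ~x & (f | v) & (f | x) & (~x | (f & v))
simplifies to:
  f & ~x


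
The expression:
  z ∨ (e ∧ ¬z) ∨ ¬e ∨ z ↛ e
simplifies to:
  True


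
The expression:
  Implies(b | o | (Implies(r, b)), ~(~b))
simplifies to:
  b | (r & ~o)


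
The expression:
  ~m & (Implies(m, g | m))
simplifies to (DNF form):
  ~m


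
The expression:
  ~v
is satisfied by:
  {v: False}


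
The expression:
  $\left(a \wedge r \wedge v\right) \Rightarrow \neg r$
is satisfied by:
  {v: False, a: False, r: False}
  {r: True, v: False, a: False}
  {a: True, v: False, r: False}
  {r: True, a: True, v: False}
  {v: True, r: False, a: False}
  {r: True, v: True, a: False}
  {a: True, v: True, r: False}


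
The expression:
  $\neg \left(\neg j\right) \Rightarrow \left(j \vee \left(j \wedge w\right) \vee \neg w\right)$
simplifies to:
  $\text{True}$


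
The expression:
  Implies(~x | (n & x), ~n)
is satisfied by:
  {n: False}


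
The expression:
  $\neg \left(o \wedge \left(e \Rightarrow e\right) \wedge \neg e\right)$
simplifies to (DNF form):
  $e \vee \neg o$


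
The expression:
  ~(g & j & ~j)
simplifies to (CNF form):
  True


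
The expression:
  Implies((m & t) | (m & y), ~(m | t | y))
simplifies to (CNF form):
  (~m | ~t) & (~m | ~y)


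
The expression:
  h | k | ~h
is always true.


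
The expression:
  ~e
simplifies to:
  ~e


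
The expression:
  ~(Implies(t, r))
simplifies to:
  t & ~r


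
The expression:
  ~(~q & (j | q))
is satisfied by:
  {q: True, j: False}
  {j: False, q: False}
  {j: True, q: True}


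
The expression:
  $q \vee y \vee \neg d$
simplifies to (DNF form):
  $q \vee y \vee \neg d$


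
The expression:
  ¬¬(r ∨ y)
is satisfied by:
  {r: True, y: True}
  {r: True, y: False}
  {y: True, r: False}


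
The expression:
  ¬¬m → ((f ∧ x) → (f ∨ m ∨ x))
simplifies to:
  True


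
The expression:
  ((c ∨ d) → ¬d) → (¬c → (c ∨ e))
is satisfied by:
  {c: True, d: True, e: True}
  {c: True, d: True, e: False}
  {c: True, e: True, d: False}
  {c: True, e: False, d: False}
  {d: True, e: True, c: False}
  {d: True, e: False, c: False}
  {e: True, d: False, c: False}


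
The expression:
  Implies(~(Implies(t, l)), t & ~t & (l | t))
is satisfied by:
  {l: True, t: False}
  {t: False, l: False}
  {t: True, l: True}


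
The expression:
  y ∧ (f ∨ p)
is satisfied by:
  {p: True, f: True, y: True}
  {p: True, y: True, f: False}
  {f: True, y: True, p: False}


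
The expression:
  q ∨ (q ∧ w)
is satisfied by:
  {q: True}


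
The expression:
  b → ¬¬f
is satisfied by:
  {f: True, b: False}
  {b: False, f: False}
  {b: True, f: True}


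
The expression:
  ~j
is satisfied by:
  {j: False}


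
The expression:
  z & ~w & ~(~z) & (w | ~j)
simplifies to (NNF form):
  z & ~j & ~w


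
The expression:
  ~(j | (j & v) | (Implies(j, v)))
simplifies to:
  False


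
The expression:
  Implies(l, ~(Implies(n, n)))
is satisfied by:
  {l: False}


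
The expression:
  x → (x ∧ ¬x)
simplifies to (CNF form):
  ¬x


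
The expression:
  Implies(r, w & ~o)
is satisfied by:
  {w: True, r: False, o: False}
  {w: False, r: False, o: False}
  {o: True, w: True, r: False}
  {o: True, w: False, r: False}
  {r: True, w: True, o: False}


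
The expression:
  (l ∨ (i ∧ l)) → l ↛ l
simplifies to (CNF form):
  ¬l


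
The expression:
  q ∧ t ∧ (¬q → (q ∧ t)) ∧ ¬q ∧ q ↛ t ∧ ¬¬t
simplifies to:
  False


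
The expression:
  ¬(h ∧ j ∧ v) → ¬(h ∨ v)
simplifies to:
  (h ∨ ¬v) ∧ (j ∨ ¬v) ∧ (v ∨ ¬h)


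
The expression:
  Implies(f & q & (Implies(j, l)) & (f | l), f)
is always true.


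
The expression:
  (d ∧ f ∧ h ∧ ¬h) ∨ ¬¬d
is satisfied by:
  {d: True}


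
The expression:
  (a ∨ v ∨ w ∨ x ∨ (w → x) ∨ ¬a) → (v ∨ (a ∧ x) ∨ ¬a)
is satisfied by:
  {x: True, v: True, a: False}
  {x: True, v: False, a: False}
  {v: True, x: False, a: False}
  {x: False, v: False, a: False}
  {x: True, a: True, v: True}
  {x: True, a: True, v: False}
  {a: True, v: True, x: False}


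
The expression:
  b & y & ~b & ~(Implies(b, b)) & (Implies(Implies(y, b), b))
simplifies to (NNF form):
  False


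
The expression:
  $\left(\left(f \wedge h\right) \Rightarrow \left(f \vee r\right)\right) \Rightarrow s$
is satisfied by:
  {s: True}


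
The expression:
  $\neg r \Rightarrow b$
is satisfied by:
  {r: True, b: True}
  {r: True, b: False}
  {b: True, r: False}


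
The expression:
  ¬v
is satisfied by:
  {v: False}


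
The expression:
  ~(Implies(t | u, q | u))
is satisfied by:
  {t: True, q: False, u: False}


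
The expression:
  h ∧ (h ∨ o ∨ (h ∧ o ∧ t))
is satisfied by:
  {h: True}


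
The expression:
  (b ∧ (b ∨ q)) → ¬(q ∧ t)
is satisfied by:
  {t: False, b: False, q: False}
  {q: True, t: False, b: False}
  {b: True, t: False, q: False}
  {q: True, b: True, t: False}
  {t: True, q: False, b: False}
  {q: True, t: True, b: False}
  {b: True, t: True, q: False}


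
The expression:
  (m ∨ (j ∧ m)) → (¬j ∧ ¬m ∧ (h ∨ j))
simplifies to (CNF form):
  ¬m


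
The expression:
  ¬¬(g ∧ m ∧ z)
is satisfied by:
  {z: True, m: True, g: True}


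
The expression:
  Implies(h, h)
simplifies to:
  True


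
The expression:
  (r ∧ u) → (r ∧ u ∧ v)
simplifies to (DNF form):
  v ∨ ¬r ∨ ¬u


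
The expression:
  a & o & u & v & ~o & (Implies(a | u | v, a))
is never true.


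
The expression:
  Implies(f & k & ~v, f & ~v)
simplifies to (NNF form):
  True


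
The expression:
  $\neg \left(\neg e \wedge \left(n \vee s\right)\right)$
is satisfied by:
  {e: True, s: False, n: False}
  {n: True, e: True, s: False}
  {e: True, s: True, n: False}
  {n: True, e: True, s: True}
  {n: False, s: False, e: False}


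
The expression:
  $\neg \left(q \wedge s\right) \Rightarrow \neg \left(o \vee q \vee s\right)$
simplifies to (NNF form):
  $\left(q \vee \neg o\right) \wedge \left(q \vee \neg s\right) \wedge \left(s \vee \neg q\right)$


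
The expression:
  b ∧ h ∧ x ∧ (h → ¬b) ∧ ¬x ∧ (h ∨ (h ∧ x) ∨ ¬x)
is never true.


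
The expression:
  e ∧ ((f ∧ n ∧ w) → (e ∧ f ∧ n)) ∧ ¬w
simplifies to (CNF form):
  e ∧ ¬w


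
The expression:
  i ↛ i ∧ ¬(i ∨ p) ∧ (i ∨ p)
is never true.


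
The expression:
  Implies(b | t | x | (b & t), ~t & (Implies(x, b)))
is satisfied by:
  {b: True, t: False, x: False}
  {t: False, x: False, b: False}
  {b: True, x: True, t: False}


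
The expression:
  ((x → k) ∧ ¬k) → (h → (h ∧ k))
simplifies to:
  k ∨ x ∨ ¬h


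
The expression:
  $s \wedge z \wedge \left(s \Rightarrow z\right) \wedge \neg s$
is never true.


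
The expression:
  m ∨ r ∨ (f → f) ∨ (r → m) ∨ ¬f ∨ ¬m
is always true.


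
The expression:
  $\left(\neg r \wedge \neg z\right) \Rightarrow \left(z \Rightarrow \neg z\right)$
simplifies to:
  $\text{True}$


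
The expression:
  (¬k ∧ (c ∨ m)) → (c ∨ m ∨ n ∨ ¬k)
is always true.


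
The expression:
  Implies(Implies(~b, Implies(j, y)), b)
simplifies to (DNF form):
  b | (j & ~y)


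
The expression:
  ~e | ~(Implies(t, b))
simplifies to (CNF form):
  (t | ~e) & (~b | ~e)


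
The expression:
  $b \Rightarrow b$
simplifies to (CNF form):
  $\text{True}$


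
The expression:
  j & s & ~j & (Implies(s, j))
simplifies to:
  False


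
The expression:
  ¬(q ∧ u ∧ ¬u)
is always true.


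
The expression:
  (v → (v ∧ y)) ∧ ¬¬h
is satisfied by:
  {h: True, y: True, v: False}
  {h: True, v: False, y: False}
  {h: True, y: True, v: True}


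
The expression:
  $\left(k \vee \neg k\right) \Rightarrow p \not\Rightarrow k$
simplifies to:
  $p \wedge \neg k$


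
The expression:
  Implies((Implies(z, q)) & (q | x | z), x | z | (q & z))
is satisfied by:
  {x: True, z: True, q: False}
  {x: True, q: False, z: False}
  {z: True, q: False, x: False}
  {z: False, q: False, x: False}
  {x: True, z: True, q: True}
  {x: True, q: True, z: False}
  {z: True, q: True, x: False}


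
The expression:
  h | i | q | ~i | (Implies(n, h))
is always true.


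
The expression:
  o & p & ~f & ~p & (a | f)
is never true.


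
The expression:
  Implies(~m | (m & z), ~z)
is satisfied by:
  {z: False}


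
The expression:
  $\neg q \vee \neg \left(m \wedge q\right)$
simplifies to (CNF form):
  $\neg m \vee \neg q$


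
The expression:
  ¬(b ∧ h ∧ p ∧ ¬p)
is always true.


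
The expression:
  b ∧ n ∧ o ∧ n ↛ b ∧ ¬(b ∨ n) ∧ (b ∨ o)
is never true.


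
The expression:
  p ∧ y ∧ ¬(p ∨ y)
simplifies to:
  False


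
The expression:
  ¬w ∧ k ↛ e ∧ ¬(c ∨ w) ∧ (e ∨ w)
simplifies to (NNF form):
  False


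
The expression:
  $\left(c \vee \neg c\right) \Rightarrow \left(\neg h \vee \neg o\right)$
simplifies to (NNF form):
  $\neg h \vee \neg o$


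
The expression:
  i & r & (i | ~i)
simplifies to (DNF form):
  i & r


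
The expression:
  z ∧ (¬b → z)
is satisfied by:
  {z: True}


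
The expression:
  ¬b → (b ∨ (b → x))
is always true.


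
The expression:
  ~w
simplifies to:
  ~w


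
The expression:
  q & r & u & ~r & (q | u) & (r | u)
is never true.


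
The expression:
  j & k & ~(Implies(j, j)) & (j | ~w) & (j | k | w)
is never true.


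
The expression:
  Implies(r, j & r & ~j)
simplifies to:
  ~r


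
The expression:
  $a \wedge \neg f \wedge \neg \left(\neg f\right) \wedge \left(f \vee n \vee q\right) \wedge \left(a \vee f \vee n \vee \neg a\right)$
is never true.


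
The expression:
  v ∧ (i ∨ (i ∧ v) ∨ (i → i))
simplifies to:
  v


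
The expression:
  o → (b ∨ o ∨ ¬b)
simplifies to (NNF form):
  True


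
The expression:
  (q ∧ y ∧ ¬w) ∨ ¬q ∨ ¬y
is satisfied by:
  {w: False, q: False, y: False}
  {y: True, w: False, q: False}
  {q: True, w: False, y: False}
  {y: True, q: True, w: False}
  {w: True, y: False, q: False}
  {y: True, w: True, q: False}
  {q: True, w: True, y: False}


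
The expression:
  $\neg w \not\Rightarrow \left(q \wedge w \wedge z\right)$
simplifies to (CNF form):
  $\neg w$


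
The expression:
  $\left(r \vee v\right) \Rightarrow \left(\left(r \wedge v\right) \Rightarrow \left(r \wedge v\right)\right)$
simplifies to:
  $\text{True}$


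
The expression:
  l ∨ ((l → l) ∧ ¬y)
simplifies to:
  l ∨ ¬y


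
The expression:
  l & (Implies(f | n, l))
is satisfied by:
  {l: True}


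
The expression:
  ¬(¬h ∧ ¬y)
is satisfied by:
  {y: True, h: True}
  {y: True, h: False}
  {h: True, y: False}


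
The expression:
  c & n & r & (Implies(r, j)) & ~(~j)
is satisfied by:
  {r: True, c: True, j: True, n: True}


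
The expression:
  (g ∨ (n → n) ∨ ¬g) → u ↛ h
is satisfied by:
  {u: True, h: False}


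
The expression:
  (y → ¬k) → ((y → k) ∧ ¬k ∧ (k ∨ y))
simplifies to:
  k ∧ y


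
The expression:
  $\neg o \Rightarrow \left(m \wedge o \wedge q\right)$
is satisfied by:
  {o: True}


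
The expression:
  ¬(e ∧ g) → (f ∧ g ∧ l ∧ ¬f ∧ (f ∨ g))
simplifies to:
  e ∧ g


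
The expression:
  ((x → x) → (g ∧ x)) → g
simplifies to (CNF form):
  True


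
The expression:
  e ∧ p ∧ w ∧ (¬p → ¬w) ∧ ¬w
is never true.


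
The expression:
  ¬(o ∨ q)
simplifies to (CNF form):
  ¬o ∧ ¬q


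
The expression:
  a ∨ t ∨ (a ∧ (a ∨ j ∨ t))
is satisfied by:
  {a: True, t: True}
  {a: True, t: False}
  {t: True, a: False}


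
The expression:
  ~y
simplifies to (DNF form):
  ~y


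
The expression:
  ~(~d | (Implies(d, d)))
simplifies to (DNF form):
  False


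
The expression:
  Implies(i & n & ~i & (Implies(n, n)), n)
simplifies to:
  True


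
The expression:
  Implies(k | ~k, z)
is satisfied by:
  {z: True}


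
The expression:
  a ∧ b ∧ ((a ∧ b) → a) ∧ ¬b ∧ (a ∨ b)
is never true.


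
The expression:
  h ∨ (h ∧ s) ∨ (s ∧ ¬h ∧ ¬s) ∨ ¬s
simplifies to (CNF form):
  h ∨ ¬s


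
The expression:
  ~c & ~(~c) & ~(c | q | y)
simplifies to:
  False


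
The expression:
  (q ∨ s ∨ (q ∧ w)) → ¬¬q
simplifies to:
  q ∨ ¬s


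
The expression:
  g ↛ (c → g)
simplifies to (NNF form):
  False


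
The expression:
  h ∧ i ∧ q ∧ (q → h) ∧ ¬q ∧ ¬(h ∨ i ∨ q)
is never true.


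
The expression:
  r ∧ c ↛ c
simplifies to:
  False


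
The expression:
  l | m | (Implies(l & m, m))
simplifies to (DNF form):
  True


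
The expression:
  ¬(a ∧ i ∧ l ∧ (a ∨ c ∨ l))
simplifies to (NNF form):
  ¬a ∨ ¬i ∨ ¬l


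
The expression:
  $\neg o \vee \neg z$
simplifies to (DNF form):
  $\neg o \vee \neg z$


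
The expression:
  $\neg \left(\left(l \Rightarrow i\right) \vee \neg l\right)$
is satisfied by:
  {l: True, i: False}


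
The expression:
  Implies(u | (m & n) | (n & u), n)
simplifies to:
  n | ~u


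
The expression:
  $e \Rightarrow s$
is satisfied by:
  {s: True, e: False}
  {e: False, s: False}
  {e: True, s: True}


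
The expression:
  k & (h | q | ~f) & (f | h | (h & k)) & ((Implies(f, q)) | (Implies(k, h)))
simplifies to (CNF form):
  k & (f | h) & (h | q)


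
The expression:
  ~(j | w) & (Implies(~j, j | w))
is never true.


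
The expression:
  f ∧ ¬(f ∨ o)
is never true.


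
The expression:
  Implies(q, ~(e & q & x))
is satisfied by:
  {e: False, q: False, x: False}
  {x: True, e: False, q: False}
  {q: True, e: False, x: False}
  {x: True, q: True, e: False}
  {e: True, x: False, q: False}
  {x: True, e: True, q: False}
  {q: True, e: True, x: False}


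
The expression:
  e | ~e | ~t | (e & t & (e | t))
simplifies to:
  True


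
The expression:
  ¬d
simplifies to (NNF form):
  ¬d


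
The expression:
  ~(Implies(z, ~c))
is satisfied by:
  {c: True, z: True}


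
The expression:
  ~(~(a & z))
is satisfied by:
  {a: True, z: True}


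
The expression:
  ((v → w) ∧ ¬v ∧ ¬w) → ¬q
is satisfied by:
  {v: True, w: True, q: False}
  {v: True, w: False, q: False}
  {w: True, v: False, q: False}
  {v: False, w: False, q: False}
  {q: True, v: True, w: True}
  {q: True, v: True, w: False}
  {q: True, w: True, v: False}


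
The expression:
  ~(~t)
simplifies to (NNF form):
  t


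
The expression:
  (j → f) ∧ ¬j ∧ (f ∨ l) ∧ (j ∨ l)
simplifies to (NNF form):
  l ∧ ¬j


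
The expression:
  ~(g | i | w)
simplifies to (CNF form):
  ~g & ~i & ~w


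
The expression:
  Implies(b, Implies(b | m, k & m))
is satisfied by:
  {m: True, k: True, b: False}
  {m: True, k: False, b: False}
  {k: True, m: False, b: False}
  {m: False, k: False, b: False}
  {b: True, m: True, k: True}


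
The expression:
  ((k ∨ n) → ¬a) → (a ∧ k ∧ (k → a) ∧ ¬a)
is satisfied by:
  {a: True, n: True, k: True}
  {a: True, n: True, k: False}
  {a: True, k: True, n: False}


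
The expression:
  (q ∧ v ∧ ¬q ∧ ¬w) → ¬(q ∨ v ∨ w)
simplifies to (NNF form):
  True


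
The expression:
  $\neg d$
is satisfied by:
  {d: False}


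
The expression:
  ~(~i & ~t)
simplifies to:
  i | t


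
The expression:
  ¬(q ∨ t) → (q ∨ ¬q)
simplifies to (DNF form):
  True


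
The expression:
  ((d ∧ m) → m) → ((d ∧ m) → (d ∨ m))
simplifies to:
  True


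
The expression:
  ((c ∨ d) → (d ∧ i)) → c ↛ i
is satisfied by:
  {c: True, d: False, i: False}
  {i: True, c: True, d: False}
  {c: True, d: True, i: False}
  {d: True, i: False, c: False}


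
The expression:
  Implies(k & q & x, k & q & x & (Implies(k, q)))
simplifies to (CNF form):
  True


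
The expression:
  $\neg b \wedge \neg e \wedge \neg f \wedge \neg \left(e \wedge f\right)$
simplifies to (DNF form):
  $\neg b \wedge \neg e \wedge \neg f$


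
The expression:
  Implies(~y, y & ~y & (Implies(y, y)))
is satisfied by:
  {y: True}


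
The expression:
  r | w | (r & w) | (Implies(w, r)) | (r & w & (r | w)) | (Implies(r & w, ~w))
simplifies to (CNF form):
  True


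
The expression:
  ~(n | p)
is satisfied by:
  {n: False, p: False}


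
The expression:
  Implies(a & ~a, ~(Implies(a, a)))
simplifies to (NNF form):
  True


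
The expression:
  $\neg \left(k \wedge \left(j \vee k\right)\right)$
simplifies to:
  $\neg k$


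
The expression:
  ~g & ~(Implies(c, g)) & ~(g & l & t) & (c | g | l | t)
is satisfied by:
  {c: True, g: False}


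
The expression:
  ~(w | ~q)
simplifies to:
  q & ~w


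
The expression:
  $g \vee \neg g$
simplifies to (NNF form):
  $\text{True}$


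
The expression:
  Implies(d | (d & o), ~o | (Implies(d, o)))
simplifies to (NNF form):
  True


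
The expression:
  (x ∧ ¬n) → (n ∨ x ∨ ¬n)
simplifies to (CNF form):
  True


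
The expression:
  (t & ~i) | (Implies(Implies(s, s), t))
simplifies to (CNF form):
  t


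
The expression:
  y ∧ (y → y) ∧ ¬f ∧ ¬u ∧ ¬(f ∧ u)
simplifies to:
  y ∧ ¬f ∧ ¬u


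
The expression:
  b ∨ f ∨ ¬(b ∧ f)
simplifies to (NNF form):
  True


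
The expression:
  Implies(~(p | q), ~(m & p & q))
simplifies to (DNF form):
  True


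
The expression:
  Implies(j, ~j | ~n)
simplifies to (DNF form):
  ~j | ~n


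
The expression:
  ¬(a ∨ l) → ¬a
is always true.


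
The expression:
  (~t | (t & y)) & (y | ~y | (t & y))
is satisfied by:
  {y: True, t: False}
  {t: False, y: False}
  {t: True, y: True}


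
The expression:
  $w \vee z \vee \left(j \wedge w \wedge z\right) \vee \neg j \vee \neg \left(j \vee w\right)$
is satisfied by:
  {z: True, w: True, j: False}
  {z: True, w: False, j: False}
  {w: True, z: False, j: False}
  {z: False, w: False, j: False}
  {j: True, z: True, w: True}
  {j: True, z: True, w: False}
  {j: True, w: True, z: False}


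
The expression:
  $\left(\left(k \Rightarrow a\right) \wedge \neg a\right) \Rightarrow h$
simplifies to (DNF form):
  $a \vee h \vee k$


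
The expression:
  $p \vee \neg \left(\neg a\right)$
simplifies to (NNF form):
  $a \vee p$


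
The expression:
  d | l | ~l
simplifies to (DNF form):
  True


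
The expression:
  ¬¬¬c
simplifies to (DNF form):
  ¬c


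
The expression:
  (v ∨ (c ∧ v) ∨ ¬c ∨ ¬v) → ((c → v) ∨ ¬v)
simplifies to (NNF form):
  True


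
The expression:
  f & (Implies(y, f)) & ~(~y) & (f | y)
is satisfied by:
  {f: True, y: True}


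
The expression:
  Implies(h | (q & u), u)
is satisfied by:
  {u: True, h: False}
  {h: False, u: False}
  {h: True, u: True}


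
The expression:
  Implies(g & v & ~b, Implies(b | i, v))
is always true.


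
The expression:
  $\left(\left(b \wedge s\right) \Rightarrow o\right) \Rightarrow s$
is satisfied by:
  {s: True}


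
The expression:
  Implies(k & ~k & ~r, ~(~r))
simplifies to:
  True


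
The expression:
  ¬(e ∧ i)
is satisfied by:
  {e: False, i: False}
  {i: True, e: False}
  {e: True, i: False}


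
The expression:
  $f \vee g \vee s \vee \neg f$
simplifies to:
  $\text{True}$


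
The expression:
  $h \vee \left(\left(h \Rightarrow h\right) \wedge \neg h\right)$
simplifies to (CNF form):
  $\text{True}$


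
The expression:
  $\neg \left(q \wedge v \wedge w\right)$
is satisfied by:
  {w: False, v: False, q: False}
  {q: True, w: False, v: False}
  {v: True, w: False, q: False}
  {q: True, v: True, w: False}
  {w: True, q: False, v: False}
  {q: True, w: True, v: False}
  {v: True, w: True, q: False}


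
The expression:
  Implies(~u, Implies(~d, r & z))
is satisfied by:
  {d: True, z: True, u: True, r: True}
  {d: True, z: True, u: True, r: False}
  {d: True, u: True, r: True, z: False}
  {d: True, u: True, r: False, z: False}
  {d: True, z: True, r: True, u: False}
  {d: True, z: True, r: False, u: False}
  {d: True, r: True, u: False, z: False}
  {d: True, r: False, u: False, z: False}
  {z: True, u: True, r: True, d: False}
  {z: True, u: True, r: False, d: False}
  {u: True, r: True, d: False, z: False}
  {u: True, d: False, r: False, z: False}
  {z: True, r: True, d: False, u: False}


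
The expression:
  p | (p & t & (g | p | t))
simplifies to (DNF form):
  p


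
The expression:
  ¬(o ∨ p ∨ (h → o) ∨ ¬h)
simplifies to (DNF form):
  h ∧ ¬o ∧ ¬p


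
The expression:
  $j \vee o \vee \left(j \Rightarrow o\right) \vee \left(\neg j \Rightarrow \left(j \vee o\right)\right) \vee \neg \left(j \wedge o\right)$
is always true.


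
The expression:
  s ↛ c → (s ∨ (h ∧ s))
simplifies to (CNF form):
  True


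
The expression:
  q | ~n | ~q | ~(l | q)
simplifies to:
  True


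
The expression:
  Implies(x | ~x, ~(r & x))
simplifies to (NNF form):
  ~r | ~x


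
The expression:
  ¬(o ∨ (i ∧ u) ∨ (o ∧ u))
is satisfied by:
  {u: False, o: False, i: False}
  {i: True, u: False, o: False}
  {u: True, i: False, o: False}


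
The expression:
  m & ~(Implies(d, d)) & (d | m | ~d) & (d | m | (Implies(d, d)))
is never true.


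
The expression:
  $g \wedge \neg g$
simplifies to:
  $\text{False}$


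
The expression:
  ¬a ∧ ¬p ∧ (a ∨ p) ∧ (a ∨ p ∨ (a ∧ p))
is never true.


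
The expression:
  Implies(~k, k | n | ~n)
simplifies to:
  True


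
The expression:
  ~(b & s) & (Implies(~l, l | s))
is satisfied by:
  {l: True, b: False, s: False}
  {s: True, l: True, b: False}
  {s: True, b: False, l: False}
  {l: True, b: True, s: False}


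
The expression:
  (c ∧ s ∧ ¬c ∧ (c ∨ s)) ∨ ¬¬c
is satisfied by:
  {c: True}


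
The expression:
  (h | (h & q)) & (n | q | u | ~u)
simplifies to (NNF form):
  h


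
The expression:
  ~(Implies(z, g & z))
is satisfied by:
  {z: True, g: False}


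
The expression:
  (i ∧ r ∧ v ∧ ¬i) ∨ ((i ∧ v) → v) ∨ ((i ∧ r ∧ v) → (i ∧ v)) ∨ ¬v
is always true.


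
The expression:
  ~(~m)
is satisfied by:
  {m: True}


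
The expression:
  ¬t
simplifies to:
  ¬t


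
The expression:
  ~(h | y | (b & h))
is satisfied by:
  {y: False, h: False}


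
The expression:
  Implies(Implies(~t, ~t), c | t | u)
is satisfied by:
  {t: True, c: True, u: True}
  {t: True, c: True, u: False}
  {t: True, u: True, c: False}
  {t: True, u: False, c: False}
  {c: True, u: True, t: False}
  {c: True, u: False, t: False}
  {u: True, c: False, t: False}


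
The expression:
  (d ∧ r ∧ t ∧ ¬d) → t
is always true.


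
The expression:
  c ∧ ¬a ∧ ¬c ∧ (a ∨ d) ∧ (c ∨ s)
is never true.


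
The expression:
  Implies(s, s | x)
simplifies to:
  True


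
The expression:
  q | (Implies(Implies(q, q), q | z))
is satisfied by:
  {q: True, z: True}
  {q: True, z: False}
  {z: True, q: False}


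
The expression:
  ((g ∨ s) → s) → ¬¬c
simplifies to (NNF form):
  c ∨ (g ∧ ¬s)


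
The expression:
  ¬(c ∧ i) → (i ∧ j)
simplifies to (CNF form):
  i ∧ (c ∨ j)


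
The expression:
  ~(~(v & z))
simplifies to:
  v & z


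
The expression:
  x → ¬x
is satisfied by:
  {x: False}


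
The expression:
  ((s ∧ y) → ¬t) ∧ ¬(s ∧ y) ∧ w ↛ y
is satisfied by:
  {w: True, y: False}


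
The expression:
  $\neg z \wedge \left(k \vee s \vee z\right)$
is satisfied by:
  {k: True, s: True, z: False}
  {k: True, z: False, s: False}
  {s: True, z: False, k: False}


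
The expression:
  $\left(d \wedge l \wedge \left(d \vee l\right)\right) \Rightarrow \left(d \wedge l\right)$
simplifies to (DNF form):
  $\text{True}$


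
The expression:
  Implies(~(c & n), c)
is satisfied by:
  {c: True}


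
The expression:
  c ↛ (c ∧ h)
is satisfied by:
  {c: True, h: False}


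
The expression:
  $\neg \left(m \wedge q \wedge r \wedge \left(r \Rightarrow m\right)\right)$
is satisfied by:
  {m: False, q: False, r: False}
  {r: True, m: False, q: False}
  {q: True, m: False, r: False}
  {r: True, q: True, m: False}
  {m: True, r: False, q: False}
  {r: True, m: True, q: False}
  {q: True, m: True, r: False}


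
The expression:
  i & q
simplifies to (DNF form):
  i & q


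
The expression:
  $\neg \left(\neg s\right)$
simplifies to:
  $s$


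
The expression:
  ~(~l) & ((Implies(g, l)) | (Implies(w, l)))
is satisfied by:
  {l: True}


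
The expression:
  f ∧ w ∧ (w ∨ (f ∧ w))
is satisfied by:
  {w: True, f: True}


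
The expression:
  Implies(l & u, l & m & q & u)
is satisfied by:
  {q: True, m: True, l: False, u: False}
  {q: True, m: False, l: False, u: False}
  {m: True, q: False, l: False, u: False}
  {q: False, m: False, l: False, u: False}
  {q: True, u: True, m: True, l: False}
  {q: True, u: True, m: False, l: False}
  {u: True, m: True, q: False, l: False}
  {u: True, q: False, m: False, l: False}
  {q: True, l: True, m: True, u: False}
  {q: True, l: True, m: False, u: False}
  {l: True, m: True, q: False, u: False}
  {l: True, q: False, m: False, u: False}
  {q: True, u: True, l: True, m: True}


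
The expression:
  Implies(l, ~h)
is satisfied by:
  {l: False, h: False}
  {h: True, l: False}
  {l: True, h: False}


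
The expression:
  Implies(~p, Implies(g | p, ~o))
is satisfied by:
  {p: True, g: False, o: False}
  {g: False, o: False, p: False}
  {o: True, p: True, g: False}
  {o: True, g: False, p: False}
  {p: True, g: True, o: False}
  {g: True, p: False, o: False}
  {o: True, g: True, p: True}


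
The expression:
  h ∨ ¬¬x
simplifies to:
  h ∨ x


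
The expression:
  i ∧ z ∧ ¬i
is never true.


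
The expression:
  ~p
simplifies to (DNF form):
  ~p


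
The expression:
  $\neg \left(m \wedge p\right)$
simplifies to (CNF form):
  $\neg m \vee \neg p$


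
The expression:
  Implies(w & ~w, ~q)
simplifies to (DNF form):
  True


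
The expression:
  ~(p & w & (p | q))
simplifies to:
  ~p | ~w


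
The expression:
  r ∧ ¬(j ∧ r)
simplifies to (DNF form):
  r ∧ ¬j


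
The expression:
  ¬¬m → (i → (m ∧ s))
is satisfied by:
  {s: True, m: False, i: False}
  {m: False, i: False, s: False}
  {s: True, i: True, m: False}
  {i: True, m: False, s: False}
  {s: True, m: True, i: False}
  {m: True, s: False, i: False}
  {s: True, i: True, m: True}


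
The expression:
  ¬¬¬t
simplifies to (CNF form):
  ¬t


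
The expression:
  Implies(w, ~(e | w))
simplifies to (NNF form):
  ~w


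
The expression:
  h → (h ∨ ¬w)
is always true.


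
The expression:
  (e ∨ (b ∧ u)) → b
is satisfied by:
  {b: True, e: False}
  {e: False, b: False}
  {e: True, b: True}


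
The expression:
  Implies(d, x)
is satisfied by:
  {x: True, d: False}
  {d: False, x: False}
  {d: True, x: True}


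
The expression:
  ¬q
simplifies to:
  ¬q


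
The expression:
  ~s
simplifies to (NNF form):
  ~s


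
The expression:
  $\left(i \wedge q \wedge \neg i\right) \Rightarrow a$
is always true.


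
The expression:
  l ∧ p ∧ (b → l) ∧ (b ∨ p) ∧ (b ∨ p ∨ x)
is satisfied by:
  {p: True, l: True}


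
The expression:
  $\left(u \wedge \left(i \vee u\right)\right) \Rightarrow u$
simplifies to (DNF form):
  $\text{True}$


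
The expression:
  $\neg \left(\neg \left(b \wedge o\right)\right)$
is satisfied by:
  {b: True, o: True}


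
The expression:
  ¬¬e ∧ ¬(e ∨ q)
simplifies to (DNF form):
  False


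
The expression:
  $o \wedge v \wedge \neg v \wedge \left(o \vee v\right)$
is never true.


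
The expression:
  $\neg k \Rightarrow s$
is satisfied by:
  {k: True, s: True}
  {k: True, s: False}
  {s: True, k: False}


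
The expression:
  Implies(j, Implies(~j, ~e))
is always true.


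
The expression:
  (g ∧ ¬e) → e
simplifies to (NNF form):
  e ∨ ¬g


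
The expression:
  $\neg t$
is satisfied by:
  {t: False}


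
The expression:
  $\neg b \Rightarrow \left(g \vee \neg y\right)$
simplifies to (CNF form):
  $b \vee g \vee \neg y$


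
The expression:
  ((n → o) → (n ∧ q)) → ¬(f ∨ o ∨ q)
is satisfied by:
  {o: True, q: False, n: False, f: False}
  {f: False, q: False, o: False, n: False}
  {f: True, o: True, q: False, n: False}
  {f: True, q: False, o: False, n: False}
  {o: True, q: True, f: False, n: False}
  {q: True, f: False, o: False, n: False}
  {f: True, o: True, q: True, n: False}
  {f: True, q: True, o: False, n: False}
  {n: True, o: True, f: False, q: False}
  {n: True, f: False, q: False, o: False}
  {n: True, o: True, f: True, q: False}


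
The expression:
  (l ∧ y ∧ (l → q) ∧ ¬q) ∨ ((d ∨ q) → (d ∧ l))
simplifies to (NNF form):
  (d ∧ l) ∨ (¬d ∧ ¬q)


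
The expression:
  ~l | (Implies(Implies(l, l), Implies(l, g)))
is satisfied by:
  {g: True, l: False}
  {l: False, g: False}
  {l: True, g: True}


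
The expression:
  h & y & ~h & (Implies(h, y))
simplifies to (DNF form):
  False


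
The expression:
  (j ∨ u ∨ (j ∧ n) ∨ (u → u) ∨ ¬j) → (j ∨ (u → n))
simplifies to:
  j ∨ n ∨ ¬u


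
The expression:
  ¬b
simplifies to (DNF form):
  ¬b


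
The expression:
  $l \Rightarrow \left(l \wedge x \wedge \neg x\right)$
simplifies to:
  $\neg l$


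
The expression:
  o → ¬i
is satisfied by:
  {o: False, i: False}
  {i: True, o: False}
  {o: True, i: False}


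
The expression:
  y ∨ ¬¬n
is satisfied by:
  {n: True, y: True}
  {n: True, y: False}
  {y: True, n: False}


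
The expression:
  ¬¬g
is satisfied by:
  {g: True}


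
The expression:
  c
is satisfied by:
  {c: True}


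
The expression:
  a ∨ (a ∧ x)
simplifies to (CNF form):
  a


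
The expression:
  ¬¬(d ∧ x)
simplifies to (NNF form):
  d ∧ x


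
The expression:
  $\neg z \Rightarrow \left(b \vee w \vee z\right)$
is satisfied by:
  {b: True, z: True, w: True}
  {b: True, z: True, w: False}
  {b: True, w: True, z: False}
  {b: True, w: False, z: False}
  {z: True, w: True, b: False}
  {z: True, w: False, b: False}
  {w: True, z: False, b: False}


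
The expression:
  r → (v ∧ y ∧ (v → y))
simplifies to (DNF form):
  (v ∧ y) ∨ ¬r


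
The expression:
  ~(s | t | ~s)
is never true.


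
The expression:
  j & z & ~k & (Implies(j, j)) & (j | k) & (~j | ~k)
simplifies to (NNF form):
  j & z & ~k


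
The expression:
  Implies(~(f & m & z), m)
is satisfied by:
  {m: True}


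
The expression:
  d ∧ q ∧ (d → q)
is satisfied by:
  {d: True, q: True}


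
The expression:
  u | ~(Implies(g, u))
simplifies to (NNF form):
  g | u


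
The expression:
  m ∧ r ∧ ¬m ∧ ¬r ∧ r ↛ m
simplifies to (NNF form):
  False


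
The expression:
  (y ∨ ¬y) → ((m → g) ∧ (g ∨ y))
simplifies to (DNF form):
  g ∨ (y ∧ ¬m)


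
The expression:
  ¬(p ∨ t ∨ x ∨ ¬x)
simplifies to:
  False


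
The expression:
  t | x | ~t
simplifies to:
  True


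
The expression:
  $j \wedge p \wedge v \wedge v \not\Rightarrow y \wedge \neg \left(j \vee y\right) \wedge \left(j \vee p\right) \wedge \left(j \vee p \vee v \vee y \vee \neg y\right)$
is never true.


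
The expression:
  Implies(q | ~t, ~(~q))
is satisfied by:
  {t: True, q: True}
  {t: True, q: False}
  {q: True, t: False}


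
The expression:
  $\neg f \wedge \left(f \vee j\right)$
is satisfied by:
  {j: True, f: False}


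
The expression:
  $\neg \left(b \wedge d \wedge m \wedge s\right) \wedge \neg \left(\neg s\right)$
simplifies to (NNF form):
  $s \wedge \left(\neg b \vee \neg d \vee \neg m\right)$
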